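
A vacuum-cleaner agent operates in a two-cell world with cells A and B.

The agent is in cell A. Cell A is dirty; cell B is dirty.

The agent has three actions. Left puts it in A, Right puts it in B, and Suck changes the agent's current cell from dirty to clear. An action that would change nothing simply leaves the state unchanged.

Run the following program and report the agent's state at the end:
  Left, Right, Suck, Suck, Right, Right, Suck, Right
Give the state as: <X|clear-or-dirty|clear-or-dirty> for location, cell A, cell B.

Left (#1): <A|dirty|dirty>
Right (#2): <B|dirty|dirty>
Suck (#3): <B|dirty|clear>
Suck (#4): <B|dirty|clear>
Right (#5): <B|dirty|clear>
Right (#6): <B|dirty|clear>
Suck (#7): <B|dirty|clear>
Right (#8): <B|dirty|clear>

<B|dirty|clear>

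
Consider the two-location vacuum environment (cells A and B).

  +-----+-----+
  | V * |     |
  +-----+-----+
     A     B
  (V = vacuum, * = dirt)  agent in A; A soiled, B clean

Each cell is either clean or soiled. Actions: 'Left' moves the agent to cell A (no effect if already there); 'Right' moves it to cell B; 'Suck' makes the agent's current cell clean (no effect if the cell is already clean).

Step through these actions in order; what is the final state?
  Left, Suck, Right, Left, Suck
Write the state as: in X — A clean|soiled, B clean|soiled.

[1] after Left: in A — A soiled, B clean
[2] after Suck: in A — A clean, B clean
[3] after Right: in B — A clean, B clean
[4] after Left: in A — A clean, B clean
[5] after Suck: in A — A clean, B clean

in A — A clean, B clean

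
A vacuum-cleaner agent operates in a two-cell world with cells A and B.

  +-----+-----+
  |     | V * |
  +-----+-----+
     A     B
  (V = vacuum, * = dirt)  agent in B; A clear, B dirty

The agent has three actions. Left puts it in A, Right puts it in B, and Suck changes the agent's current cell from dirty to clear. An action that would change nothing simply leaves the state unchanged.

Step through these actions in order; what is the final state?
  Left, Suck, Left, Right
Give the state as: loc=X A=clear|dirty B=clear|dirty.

[1] after Left: loc=A A=clear B=dirty
[2] after Suck: loc=A A=clear B=dirty
[3] after Left: loc=A A=clear B=dirty
[4] after Right: loc=B A=clear B=dirty

loc=B A=clear B=dirty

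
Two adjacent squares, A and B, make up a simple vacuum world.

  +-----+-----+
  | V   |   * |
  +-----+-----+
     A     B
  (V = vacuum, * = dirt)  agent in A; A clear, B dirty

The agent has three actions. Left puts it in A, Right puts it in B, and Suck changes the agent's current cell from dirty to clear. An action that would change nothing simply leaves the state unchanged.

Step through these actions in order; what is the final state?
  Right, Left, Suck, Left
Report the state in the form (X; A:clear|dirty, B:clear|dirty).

(A; A:clear, B:dirty)

1) do Right; now (B; A:clear, B:dirty)
2) do Left; now (A; A:clear, B:dirty)
3) do Suck; now (A; A:clear, B:dirty)
4) do Left; now (A; A:clear, B:dirty)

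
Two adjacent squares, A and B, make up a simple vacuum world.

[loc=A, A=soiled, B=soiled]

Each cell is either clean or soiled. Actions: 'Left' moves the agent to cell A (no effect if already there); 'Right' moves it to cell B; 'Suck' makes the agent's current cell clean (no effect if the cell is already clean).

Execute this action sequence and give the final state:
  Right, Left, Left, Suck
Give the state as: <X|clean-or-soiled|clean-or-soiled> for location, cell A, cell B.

<A|clean|soiled>

Right (#1): <B|soiled|soiled>
Left (#2): <A|soiled|soiled>
Left (#3): <A|soiled|soiled>
Suck (#4): <A|clean|soiled>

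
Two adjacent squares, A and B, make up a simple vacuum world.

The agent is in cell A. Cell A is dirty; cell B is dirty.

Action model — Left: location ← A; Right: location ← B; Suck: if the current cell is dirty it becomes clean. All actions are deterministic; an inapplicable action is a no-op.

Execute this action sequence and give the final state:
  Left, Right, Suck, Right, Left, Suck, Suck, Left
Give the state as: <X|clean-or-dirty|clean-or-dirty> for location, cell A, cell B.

t=1 Left ⇒ <A|dirty|dirty>
t=2 Right ⇒ <B|dirty|dirty>
t=3 Suck ⇒ <B|dirty|clean>
t=4 Right ⇒ <B|dirty|clean>
t=5 Left ⇒ <A|dirty|clean>
t=6 Suck ⇒ <A|clean|clean>
t=7 Suck ⇒ <A|clean|clean>
t=8 Left ⇒ <A|clean|clean>

<A|clean|clean>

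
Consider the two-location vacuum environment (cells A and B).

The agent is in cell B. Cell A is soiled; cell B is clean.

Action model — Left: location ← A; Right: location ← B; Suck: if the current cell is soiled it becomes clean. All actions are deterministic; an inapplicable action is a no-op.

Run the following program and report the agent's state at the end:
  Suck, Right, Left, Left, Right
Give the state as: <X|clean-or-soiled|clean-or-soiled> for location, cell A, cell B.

<B|soiled|clean>

1) do Suck; now <B|soiled|clean>
2) do Right; now <B|soiled|clean>
3) do Left; now <A|soiled|clean>
4) do Left; now <A|soiled|clean>
5) do Right; now <B|soiled|clean>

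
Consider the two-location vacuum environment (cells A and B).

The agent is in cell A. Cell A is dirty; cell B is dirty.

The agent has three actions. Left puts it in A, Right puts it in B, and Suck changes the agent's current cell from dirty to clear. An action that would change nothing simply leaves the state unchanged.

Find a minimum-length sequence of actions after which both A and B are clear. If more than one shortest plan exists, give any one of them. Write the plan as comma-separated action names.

Suck, Right, Suck

t=1 Suck ⇒ loc=A A=clear B=dirty
t=2 Right ⇒ loc=B A=clear B=dirty
t=3 Suck ⇒ loc=B A=clear B=clear
min 3: Suck A + move + Suck B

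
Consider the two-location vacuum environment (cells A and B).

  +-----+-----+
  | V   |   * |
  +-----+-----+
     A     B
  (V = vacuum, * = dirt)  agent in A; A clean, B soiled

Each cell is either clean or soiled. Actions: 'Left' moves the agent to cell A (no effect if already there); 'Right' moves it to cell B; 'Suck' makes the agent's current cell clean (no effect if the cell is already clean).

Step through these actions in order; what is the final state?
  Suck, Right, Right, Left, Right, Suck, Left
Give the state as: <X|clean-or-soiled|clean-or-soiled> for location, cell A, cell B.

1. Suck → <A|clean|soiled>
2. Right → <B|clean|soiled>
3. Right → <B|clean|soiled>
4. Left → <A|clean|soiled>
5. Right → <B|clean|soiled>
6. Suck → <B|clean|clean>
7. Left → <A|clean|clean>

<A|clean|clean>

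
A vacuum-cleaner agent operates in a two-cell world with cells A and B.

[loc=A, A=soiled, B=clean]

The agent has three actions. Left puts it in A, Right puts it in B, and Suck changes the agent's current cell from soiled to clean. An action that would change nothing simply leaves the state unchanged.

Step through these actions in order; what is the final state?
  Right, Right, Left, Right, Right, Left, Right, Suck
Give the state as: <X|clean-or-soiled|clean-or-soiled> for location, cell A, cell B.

<B|soiled|clean>

Right (#1): <B|soiled|clean>
Right (#2): <B|soiled|clean>
Left (#3): <A|soiled|clean>
Right (#4): <B|soiled|clean>
Right (#5): <B|soiled|clean>
Left (#6): <A|soiled|clean>
Right (#7): <B|soiled|clean>
Suck (#8): <B|soiled|clean>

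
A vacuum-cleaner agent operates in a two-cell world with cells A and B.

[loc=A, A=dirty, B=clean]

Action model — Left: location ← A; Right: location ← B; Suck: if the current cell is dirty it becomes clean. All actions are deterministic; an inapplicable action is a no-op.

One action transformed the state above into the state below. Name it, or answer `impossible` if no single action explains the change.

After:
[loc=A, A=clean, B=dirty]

impossible

try  Left: (A; A:dirty, B:clean)
try Right: (B; A:dirty, B:clean)
try  Suck: (A; A:clean, B:clean)
no single action produces the after-state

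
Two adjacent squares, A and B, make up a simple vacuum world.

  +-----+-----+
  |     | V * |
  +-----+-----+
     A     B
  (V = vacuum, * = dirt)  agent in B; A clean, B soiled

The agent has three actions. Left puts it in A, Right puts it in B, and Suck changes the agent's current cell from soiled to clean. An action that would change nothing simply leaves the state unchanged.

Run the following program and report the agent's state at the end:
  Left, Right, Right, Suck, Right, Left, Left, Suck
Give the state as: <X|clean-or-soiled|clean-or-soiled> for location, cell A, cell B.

1) do Left; now <A|clean|soiled>
2) do Right; now <B|clean|soiled>
3) do Right; now <B|clean|soiled>
4) do Suck; now <B|clean|clean>
5) do Right; now <B|clean|clean>
6) do Left; now <A|clean|clean>
7) do Left; now <A|clean|clean>
8) do Suck; now <A|clean|clean>

<A|clean|clean>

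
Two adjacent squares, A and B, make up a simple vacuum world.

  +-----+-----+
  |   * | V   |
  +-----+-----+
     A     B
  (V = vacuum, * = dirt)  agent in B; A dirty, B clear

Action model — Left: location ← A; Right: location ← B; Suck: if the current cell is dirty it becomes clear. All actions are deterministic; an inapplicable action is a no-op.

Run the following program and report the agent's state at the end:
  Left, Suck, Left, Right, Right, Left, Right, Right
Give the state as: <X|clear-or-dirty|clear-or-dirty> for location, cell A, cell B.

t=1 Left ⇒ <A|dirty|clear>
t=2 Suck ⇒ <A|clear|clear>
t=3 Left ⇒ <A|clear|clear>
t=4 Right ⇒ <B|clear|clear>
t=5 Right ⇒ <B|clear|clear>
t=6 Left ⇒ <A|clear|clear>
t=7 Right ⇒ <B|clear|clear>
t=8 Right ⇒ <B|clear|clear>

<B|clear|clear>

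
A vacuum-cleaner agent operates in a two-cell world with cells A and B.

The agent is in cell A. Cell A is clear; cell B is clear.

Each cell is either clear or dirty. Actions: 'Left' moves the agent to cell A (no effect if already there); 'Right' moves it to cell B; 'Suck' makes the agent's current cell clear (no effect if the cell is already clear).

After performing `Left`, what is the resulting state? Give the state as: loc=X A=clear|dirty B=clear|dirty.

loc=A A=clear B=clear

start: loc=A A=clear B=clear
1) do Left; now loc=A A=clear B=clear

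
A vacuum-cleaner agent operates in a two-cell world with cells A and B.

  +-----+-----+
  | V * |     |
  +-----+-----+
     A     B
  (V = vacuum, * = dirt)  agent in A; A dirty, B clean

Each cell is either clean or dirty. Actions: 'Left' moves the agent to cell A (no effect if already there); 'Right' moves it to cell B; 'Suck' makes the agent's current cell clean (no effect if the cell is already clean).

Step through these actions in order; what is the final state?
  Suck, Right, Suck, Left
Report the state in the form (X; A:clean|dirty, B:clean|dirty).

Suck (#1): (A; A:clean, B:clean)
Right (#2): (B; A:clean, B:clean)
Suck (#3): (B; A:clean, B:clean)
Left (#4): (A; A:clean, B:clean)

(A; A:clean, B:clean)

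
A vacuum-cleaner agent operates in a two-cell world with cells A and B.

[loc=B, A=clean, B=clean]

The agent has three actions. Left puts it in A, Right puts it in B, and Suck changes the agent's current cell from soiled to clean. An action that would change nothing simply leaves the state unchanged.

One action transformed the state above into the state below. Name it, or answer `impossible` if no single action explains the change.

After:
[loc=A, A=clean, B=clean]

Left

try  Left: (A; A:clean, B:clean)  ← match
try Right: (B; A:clean, B:clean)
try  Suck: (B; A:clean, B:clean)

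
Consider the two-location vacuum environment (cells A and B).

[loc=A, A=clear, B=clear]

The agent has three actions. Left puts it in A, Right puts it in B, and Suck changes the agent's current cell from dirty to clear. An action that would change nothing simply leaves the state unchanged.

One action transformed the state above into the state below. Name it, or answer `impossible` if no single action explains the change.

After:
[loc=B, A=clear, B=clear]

Right

try  Left: <A|clear|clear>
try Right: <B|clear|clear>  ← match
try  Suck: <A|clear|clear>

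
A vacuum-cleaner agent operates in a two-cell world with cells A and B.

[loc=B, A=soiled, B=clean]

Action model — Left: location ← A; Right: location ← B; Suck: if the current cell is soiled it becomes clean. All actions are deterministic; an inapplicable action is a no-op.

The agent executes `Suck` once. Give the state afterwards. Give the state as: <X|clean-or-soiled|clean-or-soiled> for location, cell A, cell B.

<B|soiled|clean>

start: <B|soiled|clean>
step 1/1 (Suck): <B|soiled|clean>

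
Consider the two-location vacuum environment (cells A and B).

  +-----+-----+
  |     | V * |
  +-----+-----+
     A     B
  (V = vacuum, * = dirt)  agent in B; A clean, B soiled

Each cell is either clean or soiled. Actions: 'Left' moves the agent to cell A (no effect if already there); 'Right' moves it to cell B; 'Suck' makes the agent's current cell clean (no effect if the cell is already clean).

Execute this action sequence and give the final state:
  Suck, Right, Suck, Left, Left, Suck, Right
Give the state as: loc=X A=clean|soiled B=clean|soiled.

1. Suck → loc=B A=clean B=clean
2. Right → loc=B A=clean B=clean
3. Suck → loc=B A=clean B=clean
4. Left → loc=A A=clean B=clean
5. Left → loc=A A=clean B=clean
6. Suck → loc=A A=clean B=clean
7. Right → loc=B A=clean B=clean

loc=B A=clean B=clean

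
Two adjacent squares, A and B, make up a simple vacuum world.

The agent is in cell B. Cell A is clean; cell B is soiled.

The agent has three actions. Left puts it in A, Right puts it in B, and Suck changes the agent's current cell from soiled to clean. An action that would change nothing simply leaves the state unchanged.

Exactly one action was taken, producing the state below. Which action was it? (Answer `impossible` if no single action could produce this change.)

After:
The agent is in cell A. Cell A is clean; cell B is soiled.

Left

try  Left: loc=A A=clean B=soiled  ← match
try Right: loc=B A=clean B=soiled
try  Suck: loc=B A=clean B=clean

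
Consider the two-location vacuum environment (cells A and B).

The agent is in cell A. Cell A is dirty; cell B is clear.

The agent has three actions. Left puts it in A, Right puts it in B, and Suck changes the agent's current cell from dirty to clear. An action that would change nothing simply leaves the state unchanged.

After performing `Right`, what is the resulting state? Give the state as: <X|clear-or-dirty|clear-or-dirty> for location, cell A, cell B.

start: <A|dirty|clear>
Right (#1): <B|dirty|clear>

<B|dirty|clear>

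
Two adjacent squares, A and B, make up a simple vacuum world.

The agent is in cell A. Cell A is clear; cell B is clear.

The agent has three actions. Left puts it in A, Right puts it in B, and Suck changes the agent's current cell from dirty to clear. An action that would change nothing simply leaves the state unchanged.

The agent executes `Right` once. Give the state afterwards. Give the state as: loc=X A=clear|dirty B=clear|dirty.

start: loc=A A=clear B=clear
1) do Right; now loc=B A=clear B=clear

loc=B A=clear B=clear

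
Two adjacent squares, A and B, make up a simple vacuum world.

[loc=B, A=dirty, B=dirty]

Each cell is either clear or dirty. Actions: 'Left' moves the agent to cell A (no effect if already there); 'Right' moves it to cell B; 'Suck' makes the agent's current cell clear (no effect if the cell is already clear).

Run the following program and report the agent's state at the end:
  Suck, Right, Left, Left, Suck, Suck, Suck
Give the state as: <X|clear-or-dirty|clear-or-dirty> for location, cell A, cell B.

<A|clear|clear>

t=1 Suck ⇒ <B|dirty|clear>
t=2 Right ⇒ <B|dirty|clear>
t=3 Left ⇒ <A|dirty|clear>
t=4 Left ⇒ <A|dirty|clear>
t=5 Suck ⇒ <A|clear|clear>
t=6 Suck ⇒ <A|clear|clear>
t=7 Suck ⇒ <A|clear|clear>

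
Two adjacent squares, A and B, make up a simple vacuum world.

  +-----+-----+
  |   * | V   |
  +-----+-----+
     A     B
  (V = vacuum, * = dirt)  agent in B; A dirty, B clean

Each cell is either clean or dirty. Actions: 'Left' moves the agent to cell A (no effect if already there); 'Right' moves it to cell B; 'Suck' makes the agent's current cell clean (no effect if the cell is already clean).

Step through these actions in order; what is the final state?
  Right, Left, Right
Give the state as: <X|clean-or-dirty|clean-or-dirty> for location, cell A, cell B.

<B|dirty|clean>

t=1 Right ⇒ <B|dirty|clean>
t=2 Left ⇒ <A|dirty|clean>
t=3 Right ⇒ <B|dirty|clean>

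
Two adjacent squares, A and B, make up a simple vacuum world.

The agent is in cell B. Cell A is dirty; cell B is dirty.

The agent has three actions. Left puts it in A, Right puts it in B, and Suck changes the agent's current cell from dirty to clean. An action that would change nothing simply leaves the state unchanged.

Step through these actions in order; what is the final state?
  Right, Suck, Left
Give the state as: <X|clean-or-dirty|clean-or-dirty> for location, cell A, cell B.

t=1 Right ⇒ <B|dirty|dirty>
t=2 Suck ⇒ <B|dirty|clean>
t=3 Left ⇒ <A|dirty|clean>

<A|dirty|clean>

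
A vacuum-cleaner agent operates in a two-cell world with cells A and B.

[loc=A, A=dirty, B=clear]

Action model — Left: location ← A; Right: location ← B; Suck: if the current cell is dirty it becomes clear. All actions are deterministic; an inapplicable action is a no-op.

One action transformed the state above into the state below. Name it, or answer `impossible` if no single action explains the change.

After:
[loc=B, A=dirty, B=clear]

try  Left: <A|dirty|clear>
try Right: <B|dirty|clear>  ← match
try  Suck: <A|clear|clear>

Right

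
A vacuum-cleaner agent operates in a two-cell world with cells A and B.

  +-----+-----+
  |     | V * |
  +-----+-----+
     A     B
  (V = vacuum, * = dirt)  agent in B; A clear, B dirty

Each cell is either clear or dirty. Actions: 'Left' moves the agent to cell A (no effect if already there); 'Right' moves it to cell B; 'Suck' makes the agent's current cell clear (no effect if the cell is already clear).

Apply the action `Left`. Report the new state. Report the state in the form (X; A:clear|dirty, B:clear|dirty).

start: (B; A:clear, B:dirty)
1. Left → (A; A:clear, B:dirty)

(A; A:clear, B:dirty)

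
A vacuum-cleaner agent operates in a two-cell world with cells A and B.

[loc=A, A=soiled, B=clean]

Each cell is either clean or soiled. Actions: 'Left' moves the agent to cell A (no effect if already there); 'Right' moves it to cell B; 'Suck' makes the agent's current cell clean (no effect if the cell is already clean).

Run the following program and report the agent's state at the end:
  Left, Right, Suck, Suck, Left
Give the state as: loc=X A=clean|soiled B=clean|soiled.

loc=A A=soiled B=clean

[1] after Left: loc=A A=soiled B=clean
[2] after Right: loc=B A=soiled B=clean
[3] after Suck: loc=B A=soiled B=clean
[4] after Suck: loc=B A=soiled B=clean
[5] after Left: loc=A A=soiled B=clean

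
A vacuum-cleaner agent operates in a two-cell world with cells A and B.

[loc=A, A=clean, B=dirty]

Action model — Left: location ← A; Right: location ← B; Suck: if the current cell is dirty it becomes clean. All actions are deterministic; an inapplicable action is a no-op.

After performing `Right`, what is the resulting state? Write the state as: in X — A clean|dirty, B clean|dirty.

in B — A clean, B dirty

start: in A — A clean, B dirty
1. Right → in B — A clean, B dirty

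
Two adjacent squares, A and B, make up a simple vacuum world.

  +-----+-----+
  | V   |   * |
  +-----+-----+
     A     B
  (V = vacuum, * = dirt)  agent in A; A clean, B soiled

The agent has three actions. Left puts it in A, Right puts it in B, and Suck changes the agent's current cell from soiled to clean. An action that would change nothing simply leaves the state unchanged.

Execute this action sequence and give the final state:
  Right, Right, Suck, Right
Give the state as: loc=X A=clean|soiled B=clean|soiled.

step 1/4 (Right): loc=B A=clean B=soiled
step 2/4 (Right): loc=B A=clean B=soiled
step 3/4 (Suck): loc=B A=clean B=clean
step 4/4 (Right): loc=B A=clean B=clean

loc=B A=clean B=clean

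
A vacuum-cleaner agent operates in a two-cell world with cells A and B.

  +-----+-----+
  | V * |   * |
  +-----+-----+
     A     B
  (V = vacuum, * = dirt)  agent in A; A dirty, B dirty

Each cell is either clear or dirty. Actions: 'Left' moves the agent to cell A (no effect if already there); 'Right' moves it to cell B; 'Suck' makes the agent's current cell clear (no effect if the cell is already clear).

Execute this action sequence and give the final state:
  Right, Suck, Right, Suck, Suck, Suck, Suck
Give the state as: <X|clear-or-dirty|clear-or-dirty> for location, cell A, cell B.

[1] after Right: <B|dirty|dirty>
[2] after Suck: <B|dirty|clear>
[3] after Right: <B|dirty|clear>
[4] after Suck: <B|dirty|clear>
[5] after Suck: <B|dirty|clear>
[6] after Suck: <B|dirty|clear>
[7] after Suck: <B|dirty|clear>

<B|dirty|clear>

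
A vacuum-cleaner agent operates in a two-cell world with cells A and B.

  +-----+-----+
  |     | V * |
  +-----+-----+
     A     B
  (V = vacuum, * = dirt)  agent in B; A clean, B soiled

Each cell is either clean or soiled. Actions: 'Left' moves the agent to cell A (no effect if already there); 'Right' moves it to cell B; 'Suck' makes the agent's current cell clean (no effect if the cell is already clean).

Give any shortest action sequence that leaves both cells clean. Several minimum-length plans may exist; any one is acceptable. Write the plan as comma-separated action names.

t=1 Suck ⇒ loc=B A=clean B=clean
min 1: B is soiled, one Suck

Suck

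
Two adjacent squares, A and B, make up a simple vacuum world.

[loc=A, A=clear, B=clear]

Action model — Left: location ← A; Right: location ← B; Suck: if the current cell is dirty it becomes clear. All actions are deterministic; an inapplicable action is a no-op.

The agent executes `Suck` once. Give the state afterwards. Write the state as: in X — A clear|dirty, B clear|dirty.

in A — A clear, B clear

start: in A — A clear, B clear
1) do Suck; now in A — A clear, B clear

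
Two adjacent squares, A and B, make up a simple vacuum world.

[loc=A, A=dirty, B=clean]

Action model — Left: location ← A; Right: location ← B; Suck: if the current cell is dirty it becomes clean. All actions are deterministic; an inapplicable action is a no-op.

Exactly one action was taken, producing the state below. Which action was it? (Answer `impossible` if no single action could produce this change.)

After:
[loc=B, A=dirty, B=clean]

Right

try  Left: (A; A:dirty, B:clean)
try Right: (B; A:dirty, B:clean)  ← match
try  Suck: (A; A:clean, B:clean)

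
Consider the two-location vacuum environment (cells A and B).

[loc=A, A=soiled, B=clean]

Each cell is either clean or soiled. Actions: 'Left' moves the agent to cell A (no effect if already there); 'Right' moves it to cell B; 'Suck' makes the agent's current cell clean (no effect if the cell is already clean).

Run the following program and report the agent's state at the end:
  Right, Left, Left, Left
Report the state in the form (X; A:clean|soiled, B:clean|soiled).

Right (#1): (B; A:soiled, B:clean)
Left (#2): (A; A:soiled, B:clean)
Left (#3): (A; A:soiled, B:clean)
Left (#4): (A; A:soiled, B:clean)

(A; A:soiled, B:clean)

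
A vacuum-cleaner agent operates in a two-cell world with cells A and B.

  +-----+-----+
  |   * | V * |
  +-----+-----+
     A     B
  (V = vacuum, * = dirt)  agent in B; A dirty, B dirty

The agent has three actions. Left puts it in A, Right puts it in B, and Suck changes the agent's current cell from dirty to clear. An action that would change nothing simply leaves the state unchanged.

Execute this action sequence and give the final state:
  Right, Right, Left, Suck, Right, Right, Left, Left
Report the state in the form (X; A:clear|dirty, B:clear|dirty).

[1] after Right: (B; A:dirty, B:dirty)
[2] after Right: (B; A:dirty, B:dirty)
[3] after Left: (A; A:dirty, B:dirty)
[4] after Suck: (A; A:clear, B:dirty)
[5] after Right: (B; A:clear, B:dirty)
[6] after Right: (B; A:clear, B:dirty)
[7] after Left: (A; A:clear, B:dirty)
[8] after Left: (A; A:clear, B:dirty)

(A; A:clear, B:dirty)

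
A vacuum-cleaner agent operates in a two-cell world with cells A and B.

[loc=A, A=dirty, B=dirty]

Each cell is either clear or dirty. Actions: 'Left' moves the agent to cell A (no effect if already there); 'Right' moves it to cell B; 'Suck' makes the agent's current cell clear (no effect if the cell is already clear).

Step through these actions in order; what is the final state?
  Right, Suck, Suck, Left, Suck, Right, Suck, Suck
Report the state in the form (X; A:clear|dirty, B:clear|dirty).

(B; A:clear, B:clear)

t=1 Right ⇒ (B; A:dirty, B:dirty)
t=2 Suck ⇒ (B; A:dirty, B:clear)
t=3 Suck ⇒ (B; A:dirty, B:clear)
t=4 Left ⇒ (A; A:dirty, B:clear)
t=5 Suck ⇒ (A; A:clear, B:clear)
t=6 Right ⇒ (B; A:clear, B:clear)
t=7 Suck ⇒ (B; A:clear, B:clear)
t=8 Suck ⇒ (B; A:clear, B:clear)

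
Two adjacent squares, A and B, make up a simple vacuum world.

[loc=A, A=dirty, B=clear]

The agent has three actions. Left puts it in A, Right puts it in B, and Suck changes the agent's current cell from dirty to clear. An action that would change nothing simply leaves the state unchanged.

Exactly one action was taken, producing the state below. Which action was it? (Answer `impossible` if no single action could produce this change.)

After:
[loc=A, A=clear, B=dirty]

try  Left: loc=A A=dirty B=clear
try Right: loc=B A=dirty B=clear
try  Suck: loc=A A=clear B=clear
no single action produces the after-state

impossible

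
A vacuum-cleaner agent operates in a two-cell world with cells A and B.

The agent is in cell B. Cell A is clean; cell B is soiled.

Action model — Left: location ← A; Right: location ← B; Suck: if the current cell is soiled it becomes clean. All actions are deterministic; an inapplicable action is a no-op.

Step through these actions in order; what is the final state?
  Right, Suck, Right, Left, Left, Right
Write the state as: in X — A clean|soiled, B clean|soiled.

in B — A clean, B clean

step 1/6 (Right): in B — A clean, B soiled
step 2/6 (Suck): in B — A clean, B clean
step 3/6 (Right): in B — A clean, B clean
step 4/6 (Left): in A — A clean, B clean
step 5/6 (Left): in A — A clean, B clean
step 6/6 (Right): in B — A clean, B clean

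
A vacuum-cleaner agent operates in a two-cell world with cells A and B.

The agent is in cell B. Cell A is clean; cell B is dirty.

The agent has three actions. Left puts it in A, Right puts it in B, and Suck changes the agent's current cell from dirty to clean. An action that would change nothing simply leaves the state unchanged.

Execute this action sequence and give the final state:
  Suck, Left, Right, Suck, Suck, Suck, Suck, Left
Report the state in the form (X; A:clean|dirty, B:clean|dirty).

(A; A:clean, B:clean)

t=1 Suck ⇒ (B; A:clean, B:clean)
t=2 Left ⇒ (A; A:clean, B:clean)
t=3 Right ⇒ (B; A:clean, B:clean)
t=4 Suck ⇒ (B; A:clean, B:clean)
t=5 Suck ⇒ (B; A:clean, B:clean)
t=6 Suck ⇒ (B; A:clean, B:clean)
t=7 Suck ⇒ (B; A:clean, B:clean)
t=8 Left ⇒ (A; A:clean, B:clean)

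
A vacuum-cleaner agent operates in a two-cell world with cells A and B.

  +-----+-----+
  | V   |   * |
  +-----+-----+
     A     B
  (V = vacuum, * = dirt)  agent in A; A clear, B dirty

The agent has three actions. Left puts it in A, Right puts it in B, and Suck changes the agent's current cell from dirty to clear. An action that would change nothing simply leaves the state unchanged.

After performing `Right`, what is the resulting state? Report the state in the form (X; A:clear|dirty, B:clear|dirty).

start: (A; A:clear, B:dirty)
t=1 Right ⇒ (B; A:clear, B:dirty)

(B; A:clear, B:dirty)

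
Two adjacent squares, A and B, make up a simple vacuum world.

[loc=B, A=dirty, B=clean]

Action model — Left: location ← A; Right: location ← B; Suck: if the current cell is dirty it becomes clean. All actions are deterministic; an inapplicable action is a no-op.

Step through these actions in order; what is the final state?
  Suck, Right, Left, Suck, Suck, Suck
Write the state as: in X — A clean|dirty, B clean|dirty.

in A — A clean, B clean

step 1/6 (Suck): in B — A dirty, B clean
step 2/6 (Right): in B — A dirty, B clean
step 3/6 (Left): in A — A dirty, B clean
step 4/6 (Suck): in A — A clean, B clean
step 5/6 (Suck): in A — A clean, B clean
step 6/6 (Suck): in A — A clean, B clean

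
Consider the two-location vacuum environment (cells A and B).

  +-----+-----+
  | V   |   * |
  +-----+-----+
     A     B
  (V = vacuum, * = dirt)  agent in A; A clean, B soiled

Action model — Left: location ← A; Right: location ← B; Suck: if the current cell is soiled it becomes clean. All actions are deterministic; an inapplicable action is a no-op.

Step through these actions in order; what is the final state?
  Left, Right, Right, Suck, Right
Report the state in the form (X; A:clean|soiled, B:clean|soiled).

(B; A:clean, B:clean)

1) do Left; now (A; A:clean, B:soiled)
2) do Right; now (B; A:clean, B:soiled)
3) do Right; now (B; A:clean, B:soiled)
4) do Suck; now (B; A:clean, B:clean)
5) do Right; now (B; A:clean, B:clean)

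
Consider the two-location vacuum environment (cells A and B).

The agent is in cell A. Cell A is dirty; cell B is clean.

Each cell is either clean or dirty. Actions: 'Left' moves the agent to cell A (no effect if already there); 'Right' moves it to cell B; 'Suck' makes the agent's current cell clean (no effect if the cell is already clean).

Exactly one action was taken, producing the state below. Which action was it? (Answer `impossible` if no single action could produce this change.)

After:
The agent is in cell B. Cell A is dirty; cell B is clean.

Right

try  Left: in A — A dirty, B clean
try Right: in B — A dirty, B clean  ← match
try  Suck: in A — A clean, B clean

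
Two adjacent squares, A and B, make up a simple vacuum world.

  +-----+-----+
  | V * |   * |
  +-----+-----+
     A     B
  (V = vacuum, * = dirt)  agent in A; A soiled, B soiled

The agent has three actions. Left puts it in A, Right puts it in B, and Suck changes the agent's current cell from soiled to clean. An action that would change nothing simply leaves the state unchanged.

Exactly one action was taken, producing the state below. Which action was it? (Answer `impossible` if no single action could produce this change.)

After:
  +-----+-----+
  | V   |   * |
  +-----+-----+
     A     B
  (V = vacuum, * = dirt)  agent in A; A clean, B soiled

try  Left: <A|soiled|soiled>
try Right: <B|soiled|soiled>
try  Suck: <A|clean|soiled>  ← match

Suck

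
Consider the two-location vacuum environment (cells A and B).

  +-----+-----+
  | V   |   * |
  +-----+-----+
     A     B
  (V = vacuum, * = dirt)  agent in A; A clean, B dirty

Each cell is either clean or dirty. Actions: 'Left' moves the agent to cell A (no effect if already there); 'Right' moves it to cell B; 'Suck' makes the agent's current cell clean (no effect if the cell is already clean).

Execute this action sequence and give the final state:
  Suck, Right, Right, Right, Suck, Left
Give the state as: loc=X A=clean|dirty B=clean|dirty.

step 1/6 (Suck): loc=A A=clean B=dirty
step 2/6 (Right): loc=B A=clean B=dirty
step 3/6 (Right): loc=B A=clean B=dirty
step 4/6 (Right): loc=B A=clean B=dirty
step 5/6 (Suck): loc=B A=clean B=clean
step 6/6 (Left): loc=A A=clean B=clean

loc=A A=clean B=clean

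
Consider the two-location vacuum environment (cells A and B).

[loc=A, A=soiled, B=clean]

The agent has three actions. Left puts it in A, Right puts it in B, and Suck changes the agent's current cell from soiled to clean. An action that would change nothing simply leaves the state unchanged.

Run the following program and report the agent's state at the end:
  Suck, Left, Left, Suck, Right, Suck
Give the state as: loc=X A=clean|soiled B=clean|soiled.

loc=B A=clean B=clean

1. Suck → loc=A A=clean B=clean
2. Left → loc=A A=clean B=clean
3. Left → loc=A A=clean B=clean
4. Suck → loc=A A=clean B=clean
5. Right → loc=B A=clean B=clean
6. Suck → loc=B A=clean B=clean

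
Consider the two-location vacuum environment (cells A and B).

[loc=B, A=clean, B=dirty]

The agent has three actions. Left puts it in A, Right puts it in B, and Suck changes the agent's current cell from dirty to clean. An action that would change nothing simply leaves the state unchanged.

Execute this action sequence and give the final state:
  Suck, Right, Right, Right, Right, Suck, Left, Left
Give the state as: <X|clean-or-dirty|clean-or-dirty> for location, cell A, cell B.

Suck (#1): <B|clean|clean>
Right (#2): <B|clean|clean>
Right (#3): <B|clean|clean>
Right (#4): <B|clean|clean>
Right (#5): <B|clean|clean>
Suck (#6): <B|clean|clean>
Left (#7): <A|clean|clean>
Left (#8): <A|clean|clean>

<A|clean|clean>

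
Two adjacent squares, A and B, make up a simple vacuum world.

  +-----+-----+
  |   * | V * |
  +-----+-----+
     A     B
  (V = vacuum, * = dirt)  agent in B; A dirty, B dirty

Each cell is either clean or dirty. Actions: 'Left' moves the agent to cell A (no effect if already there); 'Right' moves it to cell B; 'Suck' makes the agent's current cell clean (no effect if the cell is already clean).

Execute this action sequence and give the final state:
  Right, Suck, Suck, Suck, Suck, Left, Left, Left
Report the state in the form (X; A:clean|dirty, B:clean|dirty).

t=1 Right ⇒ (B; A:dirty, B:dirty)
t=2 Suck ⇒ (B; A:dirty, B:clean)
t=3 Suck ⇒ (B; A:dirty, B:clean)
t=4 Suck ⇒ (B; A:dirty, B:clean)
t=5 Suck ⇒ (B; A:dirty, B:clean)
t=6 Left ⇒ (A; A:dirty, B:clean)
t=7 Left ⇒ (A; A:dirty, B:clean)
t=8 Left ⇒ (A; A:dirty, B:clean)

(A; A:dirty, B:clean)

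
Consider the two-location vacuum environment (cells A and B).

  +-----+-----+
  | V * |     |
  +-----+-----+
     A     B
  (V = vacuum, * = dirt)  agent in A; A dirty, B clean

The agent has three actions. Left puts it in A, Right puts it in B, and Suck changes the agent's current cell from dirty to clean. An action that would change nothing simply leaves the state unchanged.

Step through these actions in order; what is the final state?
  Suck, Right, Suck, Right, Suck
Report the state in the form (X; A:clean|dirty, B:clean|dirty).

1. Suck → (A; A:clean, B:clean)
2. Right → (B; A:clean, B:clean)
3. Suck → (B; A:clean, B:clean)
4. Right → (B; A:clean, B:clean)
5. Suck → (B; A:clean, B:clean)

(B; A:clean, B:clean)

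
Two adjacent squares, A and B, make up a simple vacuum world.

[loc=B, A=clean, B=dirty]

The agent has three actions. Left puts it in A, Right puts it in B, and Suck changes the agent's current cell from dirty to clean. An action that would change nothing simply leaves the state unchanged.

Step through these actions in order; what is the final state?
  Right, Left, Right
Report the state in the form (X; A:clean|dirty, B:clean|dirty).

1. Right → (B; A:clean, B:dirty)
2. Left → (A; A:clean, B:dirty)
3. Right → (B; A:clean, B:dirty)

(B; A:clean, B:dirty)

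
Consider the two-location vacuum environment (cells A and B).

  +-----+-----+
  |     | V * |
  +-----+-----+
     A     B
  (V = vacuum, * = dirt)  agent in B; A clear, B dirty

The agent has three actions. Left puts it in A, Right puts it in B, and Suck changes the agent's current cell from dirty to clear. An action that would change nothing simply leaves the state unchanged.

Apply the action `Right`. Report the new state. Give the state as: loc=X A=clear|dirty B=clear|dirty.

loc=B A=clear B=dirty

start: loc=B A=clear B=dirty
1) do Right; now loc=B A=clear B=dirty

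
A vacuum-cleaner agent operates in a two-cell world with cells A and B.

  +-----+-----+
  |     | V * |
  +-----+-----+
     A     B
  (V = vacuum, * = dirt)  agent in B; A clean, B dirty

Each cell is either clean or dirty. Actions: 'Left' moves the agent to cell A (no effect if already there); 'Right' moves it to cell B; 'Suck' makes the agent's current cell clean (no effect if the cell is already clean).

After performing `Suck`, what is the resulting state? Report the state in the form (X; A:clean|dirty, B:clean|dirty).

(B; A:clean, B:clean)

start: (B; A:clean, B:dirty)
1) do Suck; now (B; A:clean, B:clean)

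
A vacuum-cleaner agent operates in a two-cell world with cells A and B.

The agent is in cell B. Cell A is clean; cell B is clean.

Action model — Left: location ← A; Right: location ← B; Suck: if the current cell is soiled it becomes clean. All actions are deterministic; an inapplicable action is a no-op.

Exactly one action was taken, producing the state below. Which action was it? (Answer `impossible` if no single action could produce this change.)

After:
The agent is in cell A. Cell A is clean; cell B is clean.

try  Left: in A — A clean, B clean  ← match
try Right: in B — A clean, B clean
try  Suck: in B — A clean, B clean

Left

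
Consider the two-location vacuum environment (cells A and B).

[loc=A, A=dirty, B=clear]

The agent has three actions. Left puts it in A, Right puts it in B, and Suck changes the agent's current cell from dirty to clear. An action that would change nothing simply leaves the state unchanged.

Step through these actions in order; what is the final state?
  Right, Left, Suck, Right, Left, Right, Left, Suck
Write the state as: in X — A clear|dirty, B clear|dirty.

Right (#1): in B — A dirty, B clear
Left (#2): in A — A dirty, B clear
Suck (#3): in A — A clear, B clear
Right (#4): in B — A clear, B clear
Left (#5): in A — A clear, B clear
Right (#6): in B — A clear, B clear
Left (#7): in A — A clear, B clear
Suck (#8): in A — A clear, B clear

in A — A clear, B clear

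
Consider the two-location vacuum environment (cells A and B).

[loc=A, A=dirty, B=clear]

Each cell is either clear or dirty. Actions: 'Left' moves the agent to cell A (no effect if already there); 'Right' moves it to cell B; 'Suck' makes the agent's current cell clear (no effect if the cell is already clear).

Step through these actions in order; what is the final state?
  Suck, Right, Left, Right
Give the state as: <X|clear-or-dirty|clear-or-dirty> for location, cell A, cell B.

<B|clear|clear>

step 1/4 (Suck): <A|clear|clear>
step 2/4 (Right): <B|clear|clear>
step 3/4 (Left): <A|clear|clear>
step 4/4 (Right): <B|clear|clear>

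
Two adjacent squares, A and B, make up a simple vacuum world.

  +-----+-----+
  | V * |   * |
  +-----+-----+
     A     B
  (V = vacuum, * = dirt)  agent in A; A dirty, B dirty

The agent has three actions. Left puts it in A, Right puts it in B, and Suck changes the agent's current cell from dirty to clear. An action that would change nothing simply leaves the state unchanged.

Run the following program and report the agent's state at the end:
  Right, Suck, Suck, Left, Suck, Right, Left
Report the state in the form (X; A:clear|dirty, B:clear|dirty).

(A; A:clear, B:clear)

t=1 Right ⇒ (B; A:dirty, B:dirty)
t=2 Suck ⇒ (B; A:dirty, B:clear)
t=3 Suck ⇒ (B; A:dirty, B:clear)
t=4 Left ⇒ (A; A:dirty, B:clear)
t=5 Suck ⇒ (A; A:clear, B:clear)
t=6 Right ⇒ (B; A:clear, B:clear)
t=7 Left ⇒ (A; A:clear, B:clear)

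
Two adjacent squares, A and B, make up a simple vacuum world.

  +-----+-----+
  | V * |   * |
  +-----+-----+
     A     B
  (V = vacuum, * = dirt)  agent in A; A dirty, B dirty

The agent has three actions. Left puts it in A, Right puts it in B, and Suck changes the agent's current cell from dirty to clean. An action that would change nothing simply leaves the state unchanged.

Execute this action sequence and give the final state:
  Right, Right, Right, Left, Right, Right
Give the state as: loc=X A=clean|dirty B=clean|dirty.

[1] after Right: loc=B A=dirty B=dirty
[2] after Right: loc=B A=dirty B=dirty
[3] after Right: loc=B A=dirty B=dirty
[4] after Left: loc=A A=dirty B=dirty
[5] after Right: loc=B A=dirty B=dirty
[6] after Right: loc=B A=dirty B=dirty

loc=B A=dirty B=dirty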